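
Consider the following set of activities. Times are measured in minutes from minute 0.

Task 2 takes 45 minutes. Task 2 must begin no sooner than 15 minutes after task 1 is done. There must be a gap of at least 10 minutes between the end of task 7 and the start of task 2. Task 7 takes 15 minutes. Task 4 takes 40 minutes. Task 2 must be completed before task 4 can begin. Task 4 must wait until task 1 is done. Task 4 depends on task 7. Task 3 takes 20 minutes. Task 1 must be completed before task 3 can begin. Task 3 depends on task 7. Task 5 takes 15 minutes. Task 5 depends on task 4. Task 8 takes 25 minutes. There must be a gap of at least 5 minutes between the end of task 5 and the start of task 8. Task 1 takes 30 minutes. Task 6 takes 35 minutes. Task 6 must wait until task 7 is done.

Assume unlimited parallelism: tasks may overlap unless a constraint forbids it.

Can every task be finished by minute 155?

No

Nothing blocks task 7, so it runs from minute 0 to minute 15.
Task 6 waits on task 7 (finishes minute 15), so it starts at minute 15 and finishes at 15 + 35 = minute 50.
Nothing blocks task 1, so it runs from minute 0 to minute 30.
Task 3 cannot start until task 1 (finishes minute 30); task 7 (finishes minute 15). The controlling bound is minute 30, so task 3 finishes at 30 + 20 = minute 50.
Task 2 cannot start until task 1 (finishes minute 30, plus 15-minute gap → minute 45); task 7 (finishes minute 15, plus 10-minute gap → minute 25). The controlling bound is minute 45, so task 2 finishes at 45 + 45 = minute 90.
Task 4 cannot start until task 2 (finishes minute 90); task 1 (finishes minute 30); task 7 (finishes minute 15). The controlling bound is minute 90, so task 4 finishes at 90 + 40 = minute 130.
After task 4 (finishes minute 130), task 5 can start at minute 130 and finishes at minute 145.
After task 5 (finishes minute 145, plus 5-minute gap → minute 150), task 8 can start at minute 150 and finishes at minute 175.
The earliest everything can be done is minute 175, which is after the deadline of 155, so it is not possible.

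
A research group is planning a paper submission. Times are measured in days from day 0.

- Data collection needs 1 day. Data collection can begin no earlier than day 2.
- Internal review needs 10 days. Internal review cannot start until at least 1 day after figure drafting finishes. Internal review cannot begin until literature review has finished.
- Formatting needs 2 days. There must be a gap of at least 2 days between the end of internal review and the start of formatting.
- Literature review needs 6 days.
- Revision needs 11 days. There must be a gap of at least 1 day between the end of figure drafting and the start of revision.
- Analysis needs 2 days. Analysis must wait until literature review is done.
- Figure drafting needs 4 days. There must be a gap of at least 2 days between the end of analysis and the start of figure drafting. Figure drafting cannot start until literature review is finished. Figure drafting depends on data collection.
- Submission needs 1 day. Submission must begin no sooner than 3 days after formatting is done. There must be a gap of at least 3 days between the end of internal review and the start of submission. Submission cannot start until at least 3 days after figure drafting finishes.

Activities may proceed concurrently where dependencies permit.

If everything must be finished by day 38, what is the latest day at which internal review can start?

20

Submission must finish by day 38; it takes 1 day, so it must start by 38 − 1 = day 37.
Since submission (must start by day 37, minus 3-day gap → day 34) depends on it, formatting must finish by day 34. Backing off its 2-day duration gives a latest start of day 32.
For internal review: formatting (must start by day 32, minus 2-day gap → day 30); submission (must start by day 37, minus 3-day gap → day 34). The most restrictive is day 30; with a 10-day duration, internal review must start by day 20.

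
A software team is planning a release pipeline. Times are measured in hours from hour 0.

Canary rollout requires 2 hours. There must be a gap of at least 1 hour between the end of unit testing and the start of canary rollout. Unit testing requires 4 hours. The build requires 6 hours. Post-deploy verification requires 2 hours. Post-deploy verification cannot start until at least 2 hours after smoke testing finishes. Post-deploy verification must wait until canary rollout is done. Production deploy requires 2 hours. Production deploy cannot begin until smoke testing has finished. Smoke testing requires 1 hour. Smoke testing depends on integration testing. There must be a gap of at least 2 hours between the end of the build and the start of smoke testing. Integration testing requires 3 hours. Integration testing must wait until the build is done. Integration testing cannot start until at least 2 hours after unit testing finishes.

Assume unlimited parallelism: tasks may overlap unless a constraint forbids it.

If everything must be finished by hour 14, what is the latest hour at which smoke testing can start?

Nothing follows production deploy; the deadline of hour 14 is its only limit. It must start by 14 − 2 = hour 12.
To finish by hour 14, post-deploy verification (duration 2) must start no later than hour 12.
Smoke testing feeds production deploy (must start by hour 12); post-deploy verification (must start by hour 12, minus 2-hour gap → hour 10). Taking the minimum, smoke testing must finish by hour 10 and start by 10 − 1 = hour 9.

9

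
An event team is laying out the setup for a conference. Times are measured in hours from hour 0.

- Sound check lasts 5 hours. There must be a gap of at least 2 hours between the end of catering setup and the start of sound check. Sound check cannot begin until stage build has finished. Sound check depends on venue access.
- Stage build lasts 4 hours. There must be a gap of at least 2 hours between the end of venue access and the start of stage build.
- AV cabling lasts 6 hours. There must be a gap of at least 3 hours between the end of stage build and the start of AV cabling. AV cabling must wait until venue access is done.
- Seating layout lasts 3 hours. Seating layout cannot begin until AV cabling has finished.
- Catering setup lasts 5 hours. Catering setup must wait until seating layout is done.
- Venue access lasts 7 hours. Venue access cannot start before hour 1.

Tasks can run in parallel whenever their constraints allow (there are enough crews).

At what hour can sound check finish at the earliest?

After its own release at hour 1, venue access can start at hour 1 and finishes at hour 8.
After venue access (finishes hour 8, plus 2-hour gap → hour 10), stage build can start at hour 10 and finishes at hour 14.
AV cabling has to wait for stage build (finishes hour 14, plus 3-hour gap → hour 17); venue access (finishes hour 8). The latest of these is hour 17, so AV cabling runs hour 17 to 17 + 6 = hour 23.
Seating layout waits on AV cabling (finishes hour 23), so it starts at hour 23 and finishes at 23 + 3 = hour 26.
After seating layout (finishes hour 26), catering setup can start at hour 26 and finishes at hour 31.
Sound check has to wait for catering setup (finishes hour 31, plus 2-hour gap → hour 33); stage build (finishes hour 14); venue access (finishes hour 8). The latest of these is hour 33, so sound check runs hour 33 to 33 + 5 = hour 38.

38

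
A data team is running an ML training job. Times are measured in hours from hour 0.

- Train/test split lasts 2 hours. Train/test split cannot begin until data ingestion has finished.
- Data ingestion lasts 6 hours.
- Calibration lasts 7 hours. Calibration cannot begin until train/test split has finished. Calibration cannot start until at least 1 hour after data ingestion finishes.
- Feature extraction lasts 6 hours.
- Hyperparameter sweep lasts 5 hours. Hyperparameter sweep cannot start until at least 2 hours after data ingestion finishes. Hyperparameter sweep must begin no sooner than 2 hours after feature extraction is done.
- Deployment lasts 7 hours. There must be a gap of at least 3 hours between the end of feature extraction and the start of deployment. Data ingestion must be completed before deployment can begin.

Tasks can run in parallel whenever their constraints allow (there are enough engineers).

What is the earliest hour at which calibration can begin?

8

Data ingestion has no prerequisites, so it starts at hour 0 and finishes at hour 6.
Train/test split waits on data ingestion (finishes hour 6), so it starts at hour 6 and finishes at 6 + 2 = hour 8.
Calibration waits on train/test split (finishes hour 8); data ingestion (finishes hour 6, plus 1-hour gap → hour 7). The latest of these is hour 8, which is the earliest calibration can start.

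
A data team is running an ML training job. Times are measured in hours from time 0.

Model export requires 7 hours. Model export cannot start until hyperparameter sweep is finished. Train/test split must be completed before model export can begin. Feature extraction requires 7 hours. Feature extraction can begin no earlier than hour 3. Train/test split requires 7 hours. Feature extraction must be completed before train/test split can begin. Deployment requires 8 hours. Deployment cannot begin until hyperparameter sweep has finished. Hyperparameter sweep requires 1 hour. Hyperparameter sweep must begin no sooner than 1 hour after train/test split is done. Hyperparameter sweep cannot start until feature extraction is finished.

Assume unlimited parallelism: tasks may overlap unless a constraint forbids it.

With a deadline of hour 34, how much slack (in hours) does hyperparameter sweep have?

7

Feature extraction waits on its own release at hour 3, so it starts at hour 3 and finishes at 3 + 7 = hour 10.
Train/test split cannot begin until feature extraction (finishes hour 10). It runs from hour 10 to 10 + 7 = hour 17.
Hyperparameter sweep needs all of train/test split (finishes hour 17, plus 1-hour gap → hour 18); feature extraction (finishes hour 10). That puts its earliest start at hour 18; it finishes at 18 + 1 = hour 19.

Working backward from the deadline:
Nothing follows model export; the deadline of hour 34 is its only limit. It must start by 34 − 7 = hour 27.
Deployment has no dependents, so it just needs to finish by hour 34. Starting by 34 − 8 = hour 26 achieves that.
For hyperparameter sweep: model export (must start by hour 27); deployment (must start by hour 26). The most restrictive is hour 26; with a 1-hour duration, hyperparameter sweep must start by hour 25.
So hyperparameter sweep can start as early as hour 18 and as late as hour 25, giving 25 − 18 = 7 hours of slack.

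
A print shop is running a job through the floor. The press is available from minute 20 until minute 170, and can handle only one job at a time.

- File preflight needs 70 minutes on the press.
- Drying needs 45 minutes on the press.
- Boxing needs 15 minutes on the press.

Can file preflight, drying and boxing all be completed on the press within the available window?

The press window is 170 − 20 = 150 minutes.
Running back to back, the jobs need 70 + 45 + 15 = 130 minutes on the press.
Since 130 ≤ 150, they fit within the window.

Yes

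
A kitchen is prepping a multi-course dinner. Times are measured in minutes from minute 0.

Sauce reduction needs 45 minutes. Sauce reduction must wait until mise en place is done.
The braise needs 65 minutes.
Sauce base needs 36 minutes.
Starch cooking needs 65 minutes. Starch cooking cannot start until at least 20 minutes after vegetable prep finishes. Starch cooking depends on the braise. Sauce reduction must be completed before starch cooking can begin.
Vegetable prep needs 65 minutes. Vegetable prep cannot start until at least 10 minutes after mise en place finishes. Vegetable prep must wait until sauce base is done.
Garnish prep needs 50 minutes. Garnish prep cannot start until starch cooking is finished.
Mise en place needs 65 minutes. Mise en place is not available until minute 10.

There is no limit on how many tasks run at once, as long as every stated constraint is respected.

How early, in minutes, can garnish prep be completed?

285

The braise has no prerequisites, so it starts at minute 0 and finishes at minute 65.
Sauce base can start immediately at minute 0; it finishes at minute 36.
Mise en place cannot begin until its own release at minute 10. It runs from minute 10 to 10 + 65 = minute 75.
After mise en place (finishes minute 75), sauce reduction can start at minute 75 and finishes at minute 120.
Vegetable prep cannot start until mise en place (finishes minute 75, plus 10-minute gap → minute 85); sauce base (finishes minute 36). The controlling bound is minute 85, so vegetable prep finishes at 85 + 65 = minute 150.
Starch cooking needs all of vegetable prep (finishes minute 150, plus 20-minute gap → minute 170); the braise (finishes minute 65); sauce reduction (finishes minute 120). That puts its earliest start at minute 170; it finishes at 170 + 65 = minute 235.
Garnish prep waits on starch cooking (finishes minute 235), so it starts at minute 235 and finishes at 235 + 50 = minute 285.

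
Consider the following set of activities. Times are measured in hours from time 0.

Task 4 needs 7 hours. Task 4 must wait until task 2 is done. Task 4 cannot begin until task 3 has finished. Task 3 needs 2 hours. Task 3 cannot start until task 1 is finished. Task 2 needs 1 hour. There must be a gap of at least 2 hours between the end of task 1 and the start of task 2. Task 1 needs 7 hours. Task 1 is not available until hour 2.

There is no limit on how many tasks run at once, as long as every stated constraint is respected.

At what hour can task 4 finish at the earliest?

Task 1 cannot begin until its own release at hour 2. It runs from hour 2 to 2 + 7 = hour 9.
Task 3 cannot begin until task 1 (finishes hour 9). It runs from hour 9 to 9 + 2 = hour 11.
Task 2 waits on task 1 (finishes hour 9, plus 2-hour gap → hour 11), so it starts at hour 11 and finishes at 11 + 1 = hour 12.
Task 4 has to wait for task 2 (finishes hour 12); task 3 (finishes hour 11). The latest of these is hour 12, so task 4 runs hour 12 to 12 + 7 = hour 19.

19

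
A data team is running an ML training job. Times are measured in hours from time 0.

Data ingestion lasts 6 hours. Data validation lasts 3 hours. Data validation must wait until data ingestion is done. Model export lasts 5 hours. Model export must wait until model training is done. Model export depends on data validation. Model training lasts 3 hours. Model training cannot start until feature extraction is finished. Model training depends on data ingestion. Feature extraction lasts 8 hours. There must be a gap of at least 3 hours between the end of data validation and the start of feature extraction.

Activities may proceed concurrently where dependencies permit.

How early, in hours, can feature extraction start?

12

Nothing blocks data ingestion, so it runs from hour 0 to hour 6.
Data validation waits on data ingestion (finishes hour 6), so it starts at hour 6 and finishes at 6 + 3 = hour 9.
Feature extraction waits on data validation (finishes hour 9, plus 3-hour gap → hour 12), so the earliest it can start is hour 12.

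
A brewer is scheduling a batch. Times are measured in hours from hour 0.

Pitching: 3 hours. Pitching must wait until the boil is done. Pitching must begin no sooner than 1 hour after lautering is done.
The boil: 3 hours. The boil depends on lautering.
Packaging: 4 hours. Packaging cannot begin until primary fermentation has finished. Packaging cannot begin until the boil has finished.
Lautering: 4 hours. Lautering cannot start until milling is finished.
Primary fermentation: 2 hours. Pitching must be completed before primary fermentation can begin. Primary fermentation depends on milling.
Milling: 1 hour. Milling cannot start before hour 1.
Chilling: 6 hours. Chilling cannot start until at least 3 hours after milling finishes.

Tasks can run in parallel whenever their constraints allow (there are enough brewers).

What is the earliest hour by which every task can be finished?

18

Milling waits on its own release at hour 1, so it starts at hour 1 and finishes at 1 + 1 = hour 2.
Chilling cannot begin until milling (finishes hour 2, plus 3-hour gap → hour 5). It runs from hour 5 to 5 + 6 = hour 11.
Lautering cannot begin until milling (finishes hour 2). It runs from hour 2 to 2 + 4 = hour 6.
The boil cannot begin until lautering (finishes hour 6). It runs from hour 6 to 6 + 3 = hour 9.
Pitching cannot start until the boil (finishes hour 9); lautering (finishes hour 6, plus 1-hour gap → hour 7). The controlling bound is hour 9, so pitching finishes at 9 + 3 = hour 12.
Primary fermentation needs all of pitching (finishes hour 12); milling (finishes hour 2). That puts its earliest start at hour 12; it finishes at 12 + 2 = hour 14.
Packaging needs all of primary fermentation (finishes hour 14); the boil (finishes hour 9). That puts its earliest start at hour 14; it finishes at 14 + 4 = hour 18.
All tasks are finished once the last one completes. Finish times: Milling at 2, Lautering at 6, The boil at 9, Chilling at 11, Pitching at 12, Primary fermentation at 14, Packaging at 18. The latest is hour 18.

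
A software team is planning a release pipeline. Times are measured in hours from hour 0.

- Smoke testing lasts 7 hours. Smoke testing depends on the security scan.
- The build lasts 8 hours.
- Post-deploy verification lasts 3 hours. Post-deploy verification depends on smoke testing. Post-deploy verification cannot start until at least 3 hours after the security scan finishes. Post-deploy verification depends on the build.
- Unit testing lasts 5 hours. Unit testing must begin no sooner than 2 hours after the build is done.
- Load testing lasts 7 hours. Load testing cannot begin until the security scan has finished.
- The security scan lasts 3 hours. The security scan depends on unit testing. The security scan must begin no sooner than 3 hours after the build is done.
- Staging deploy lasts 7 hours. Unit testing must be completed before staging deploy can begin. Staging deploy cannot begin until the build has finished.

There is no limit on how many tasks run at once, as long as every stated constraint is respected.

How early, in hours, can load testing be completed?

The build can start immediately at hour 0; it finishes at hour 8.
After the build (finishes hour 8, plus 2-hour gap → hour 10), unit testing can start at hour 10 and finishes at hour 15.
The security scan needs all of unit testing (finishes hour 15); the build (finishes hour 8, plus 3-hour gap → hour 11). That puts its earliest start at hour 15; it finishes at 15 + 3 = hour 18.
Load testing waits on the security scan (finishes hour 18), so it starts at hour 18 and finishes at 18 + 7 = hour 25.

25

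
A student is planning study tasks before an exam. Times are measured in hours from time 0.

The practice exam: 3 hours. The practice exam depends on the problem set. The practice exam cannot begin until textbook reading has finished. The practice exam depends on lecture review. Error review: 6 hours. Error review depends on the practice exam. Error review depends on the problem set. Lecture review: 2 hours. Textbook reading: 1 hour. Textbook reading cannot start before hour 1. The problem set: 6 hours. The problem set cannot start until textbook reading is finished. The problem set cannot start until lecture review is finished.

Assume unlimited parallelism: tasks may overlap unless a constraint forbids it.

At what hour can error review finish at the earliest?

17

Lecture review can start immediately at hour 0; it finishes at hour 2.
Textbook reading waits on its own release at hour 1, so it starts at hour 1 and finishes at 1 + 1 = hour 2.
The problem set cannot start until textbook reading (finishes hour 2); lecture review (finishes hour 2). The controlling bound is hour 2, so the problem set finishes at 2 + 6 = hour 8.
The practice exam needs all of the problem set (finishes hour 8); textbook reading (finishes hour 2); lecture review (finishes hour 2). That puts its earliest start at hour 8; it finishes at 8 + 3 = hour 11.
For error review: the practice exam (finishes hour 11); the problem set (finishes hour 8). Taking the maximum gives a start of hour 11, and it finishes at 11 + 6 = hour 17.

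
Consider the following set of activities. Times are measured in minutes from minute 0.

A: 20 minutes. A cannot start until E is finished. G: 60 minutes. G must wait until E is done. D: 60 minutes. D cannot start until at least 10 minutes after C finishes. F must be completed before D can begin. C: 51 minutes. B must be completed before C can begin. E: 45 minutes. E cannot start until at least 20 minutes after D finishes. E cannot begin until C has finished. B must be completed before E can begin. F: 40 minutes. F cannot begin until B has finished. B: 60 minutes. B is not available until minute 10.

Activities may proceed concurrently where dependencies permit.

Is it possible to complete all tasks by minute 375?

Yes

B cannot begin until its own release at minute 10. It runs from minute 10 to 10 + 60 = minute 70.
F waits on B (finishes minute 70), so it starts at minute 70 and finishes at 70 + 40 = minute 110.
C waits on B (finishes minute 70), so it starts at minute 70 and finishes at 70 + 51 = minute 121.
D has to wait for C (finishes minute 121, plus 10-minute gap → minute 131); F (finishes minute 110). The latest of these is minute 131, so D runs minute 131 to 131 + 60 = minute 191.
E has to wait for D (finishes minute 191, plus 20-minute gap → minute 211); C (finishes minute 121); B (finishes minute 70). The latest of these is minute 211, so E runs minute 211 to 211 + 45 = minute 256.
G cannot begin until E (finishes minute 256). It runs from minute 256 to 256 + 60 = minute 316.
A waits on E (finishes minute 256), so it starts at minute 256 and finishes at 256 + 20 = minute 276.
Every task is finished by minute 316, which is no later than the deadline of 375, so the schedule is feasible.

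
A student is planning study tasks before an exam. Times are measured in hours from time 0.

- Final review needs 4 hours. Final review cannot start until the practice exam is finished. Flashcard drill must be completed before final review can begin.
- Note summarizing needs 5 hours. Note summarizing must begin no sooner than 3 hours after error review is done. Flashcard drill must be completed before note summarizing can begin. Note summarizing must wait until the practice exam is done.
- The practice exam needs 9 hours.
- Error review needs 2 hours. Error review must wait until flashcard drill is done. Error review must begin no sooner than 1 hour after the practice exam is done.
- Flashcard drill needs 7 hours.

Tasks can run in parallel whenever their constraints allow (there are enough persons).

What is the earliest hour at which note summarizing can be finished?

20

The practice exam has no prerequisites, so it starts at hour 0 and finishes at hour 9.
Flashcard drill has no prerequisites, so it starts at hour 0 and finishes at hour 7.
Error review has to wait for flashcard drill (finishes hour 7); the practice exam (finishes hour 9, plus 1-hour gap → hour 10). The latest of these is hour 10, so error review runs hour 10 to 10 + 2 = hour 12.
Note summarizing has to wait for error review (finishes hour 12, plus 3-hour gap → hour 15); flashcard drill (finishes hour 7); the practice exam (finishes hour 9). The latest of these is hour 15, so note summarizing runs hour 15 to 15 + 5 = hour 20.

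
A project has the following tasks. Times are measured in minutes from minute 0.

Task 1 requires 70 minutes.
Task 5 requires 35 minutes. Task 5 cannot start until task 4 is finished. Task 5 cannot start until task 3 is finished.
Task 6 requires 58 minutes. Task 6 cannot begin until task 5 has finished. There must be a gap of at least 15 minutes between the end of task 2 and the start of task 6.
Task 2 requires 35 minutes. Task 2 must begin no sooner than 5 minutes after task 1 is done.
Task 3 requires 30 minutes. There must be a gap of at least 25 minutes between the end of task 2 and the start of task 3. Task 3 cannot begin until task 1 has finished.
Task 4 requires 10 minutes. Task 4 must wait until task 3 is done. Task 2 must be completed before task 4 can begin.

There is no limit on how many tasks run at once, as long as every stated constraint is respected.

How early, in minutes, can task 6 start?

Task 1 can start immediately at minute 0; it finishes at minute 70.
Task 2 cannot begin until task 1 (finishes minute 70, plus 5-minute gap → minute 75). It runs from minute 75 to 75 + 35 = minute 110.
Task 3 cannot start until task 2 (finishes minute 110, plus 25-minute gap → minute 135); task 1 (finishes minute 70). The controlling bound is minute 135, so task 3 finishes at 135 + 30 = minute 165.
For task 4: task 3 (finishes minute 165); task 2 (finishes minute 110). Taking the maximum gives a start of minute 165, and it finishes at 165 + 10 = minute 175.
For task 5: task 4 (finishes minute 175); task 3 (finishes minute 165). Taking the maximum gives a start of minute 175, and it finishes at 175 + 35 = minute 210.
Task 6 waits on task 5 (finishes minute 210); task 2 (finishes minute 110, plus 15-minute gap → minute 125). The latest of these is minute 210, which is the earliest task 6 can start.

210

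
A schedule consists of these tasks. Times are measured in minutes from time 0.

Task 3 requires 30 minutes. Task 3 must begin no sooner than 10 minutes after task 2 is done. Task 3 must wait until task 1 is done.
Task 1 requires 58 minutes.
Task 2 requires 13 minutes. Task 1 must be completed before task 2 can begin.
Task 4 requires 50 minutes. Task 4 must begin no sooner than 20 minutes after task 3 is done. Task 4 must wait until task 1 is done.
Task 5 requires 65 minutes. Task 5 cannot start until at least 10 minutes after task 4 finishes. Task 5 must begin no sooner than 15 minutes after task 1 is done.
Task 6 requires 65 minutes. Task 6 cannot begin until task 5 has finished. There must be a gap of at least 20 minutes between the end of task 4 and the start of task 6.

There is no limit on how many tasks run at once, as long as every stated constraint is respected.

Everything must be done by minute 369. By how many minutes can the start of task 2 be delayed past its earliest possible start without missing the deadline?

48

Task 1 can start immediately at minute 0; it finishes at minute 58.
Task 2 waits on task 1 (finishes minute 58), so it starts at minute 58 and finishes at 58 + 13 = minute 71.

Working backward from the deadline:
To finish by minute 369, task 6 (duration 65) must start no later than minute 304.
Task 5 must finish before task 6 (must start by minute 304). With a 65-minute duration, task 5 must start by 304 − 65 = minute 239.
Task 4 has several dependents: task 5 (must start by minute 239, minus 10-minute gap → minute 229); task 6 (must start by minute 304, minus 20-minute gap → minute 284). The earliest of those limits is minute 229, so task 4 must start by 229 − 50 = minute 179.
Task 3 has to be done before task 4 (must start by minute 179, minus 20-minute gap → minute 159). That means finishing by minute 159, i.e. starting by 159 − 30 = minute 129.
Task 2 has to be done before task 3 (must start by minute 129, minus 10-minute gap → minute 119). That means finishing by minute 119, i.e. starting by 119 − 13 = minute 106.
So task 2 can start as early as minute 58 and as late as minute 106, giving 106 − 58 = 48 minutes of slack.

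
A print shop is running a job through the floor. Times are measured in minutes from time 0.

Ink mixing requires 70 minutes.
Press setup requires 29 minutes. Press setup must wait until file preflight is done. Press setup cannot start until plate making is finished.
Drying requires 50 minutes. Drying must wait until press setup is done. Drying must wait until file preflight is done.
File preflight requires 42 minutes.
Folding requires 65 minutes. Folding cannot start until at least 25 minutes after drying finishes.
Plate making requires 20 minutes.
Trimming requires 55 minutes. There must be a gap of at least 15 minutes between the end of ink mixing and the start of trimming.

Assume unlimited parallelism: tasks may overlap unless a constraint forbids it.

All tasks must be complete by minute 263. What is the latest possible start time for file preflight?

52

Folding has no dependents, so it just needs to finish by minute 263. Starting by 263 − 65 = minute 198 achieves that.
Drying feeds into folding (must start by minute 198, minus 25-minute gap → minute 173); so drying must finish by minute 173 and therefore start by minute 123.
Since drying (must start by minute 123) depends on it, press setup must finish by minute 123. Backing off its 29-minute duration gives a latest start of minute 94.
File preflight feeds press setup (must start by minute 94); drying (must start by minute 123). Taking the minimum, file preflight must finish by minute 94 and start by 94 − 42 = minute 52.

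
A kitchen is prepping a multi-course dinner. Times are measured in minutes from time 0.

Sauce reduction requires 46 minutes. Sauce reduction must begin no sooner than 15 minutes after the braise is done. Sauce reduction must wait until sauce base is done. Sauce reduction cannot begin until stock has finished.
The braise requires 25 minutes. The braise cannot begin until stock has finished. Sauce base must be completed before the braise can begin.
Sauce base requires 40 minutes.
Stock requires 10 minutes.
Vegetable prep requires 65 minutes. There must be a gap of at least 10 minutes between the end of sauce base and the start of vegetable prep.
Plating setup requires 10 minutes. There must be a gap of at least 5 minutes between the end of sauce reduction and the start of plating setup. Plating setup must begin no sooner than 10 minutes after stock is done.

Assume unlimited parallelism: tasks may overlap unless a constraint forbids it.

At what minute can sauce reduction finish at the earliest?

Sauce base has no prerequisites, so it starts at minute 0 and finishes at minute 40.
Nothing blocks stock, so it runs from minute 0 to minute 10.
The braise needs all of stock (finishes minute 10); sauce base (finishes minute 40). That puts its earliest start at minute 40; it finishes at 40 + 25 = minute 65.
Sauce reduction needs all of the braise (finishes minute 65, plus 15-minute gap → minute 80); sauce base (finishes minute 40); stock (finishes minute 10). That puts its earliest start at minute 80; it finishes at 80 + 46 = minute 126.

126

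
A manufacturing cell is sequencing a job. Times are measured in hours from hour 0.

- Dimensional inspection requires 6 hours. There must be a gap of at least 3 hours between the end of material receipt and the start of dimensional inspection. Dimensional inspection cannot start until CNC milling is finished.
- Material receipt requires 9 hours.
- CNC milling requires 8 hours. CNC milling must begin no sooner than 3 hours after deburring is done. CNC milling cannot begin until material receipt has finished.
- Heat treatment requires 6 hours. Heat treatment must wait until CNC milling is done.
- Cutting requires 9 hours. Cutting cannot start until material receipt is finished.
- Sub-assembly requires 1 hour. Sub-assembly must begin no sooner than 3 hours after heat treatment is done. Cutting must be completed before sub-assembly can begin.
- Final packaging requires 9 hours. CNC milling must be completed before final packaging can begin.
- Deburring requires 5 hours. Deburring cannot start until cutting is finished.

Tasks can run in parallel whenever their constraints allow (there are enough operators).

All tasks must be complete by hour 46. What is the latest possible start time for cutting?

11

Sub-assembly has no dependents, so it just needs to finish by hour 46. Starting by 46 − 1 = hour 45 achieves that.
Since sub-assembly (must start by hour 45, minus 3-hour gap → hour 42) depends on it, heat treatment must finish by hour 42. Backing off its 6-hour duration gives a latest start of hour 36.
To finish by hour 46, dimensional inspection (duration 6) must start no later than hour 40.
Final packaging has no dependents, so it just needs to finish by hour 46. Starting by 46 − 9 = hour 37 achieves that.
For CNC milling: heat treatment (must start by hour 36); dimensional inspection (must start by hour 40); final packaging (must start by hour 37). The most restrictive is hour 36; with an 8-hour duration, CNC milling must start by hour 28.
Since CNC milling (must start by hour 28, minus 3-hour gap → hour 25) depends on it, deburring must finish by hour 25. Backing off its 5-hour duration gives a latest start of hour 20.
For cutting: deburring (must start by hour 20); sub-assembly (must start by hour 45). The most restrictive is hour 20; with a 9-hour duration, cutting must start by hour 11.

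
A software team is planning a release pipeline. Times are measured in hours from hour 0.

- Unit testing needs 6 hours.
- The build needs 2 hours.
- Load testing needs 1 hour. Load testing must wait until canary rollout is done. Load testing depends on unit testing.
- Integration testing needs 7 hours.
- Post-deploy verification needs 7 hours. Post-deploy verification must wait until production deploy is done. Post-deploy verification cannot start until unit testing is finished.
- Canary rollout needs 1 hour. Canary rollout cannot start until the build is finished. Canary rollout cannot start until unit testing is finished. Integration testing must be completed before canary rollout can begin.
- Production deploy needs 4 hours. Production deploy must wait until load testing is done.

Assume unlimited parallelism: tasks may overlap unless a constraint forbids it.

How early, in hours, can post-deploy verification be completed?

20

Nothing blocks integration testing, so it runs from hour 0 to hour 7.
Unit testing can start immediately at hour 0; it finishes at hour 6.
The build has no prerequisites, so it starts at hour 0 and finishes at hour 2.
Canary rollout has to wait for the build (finishes hour 2); unit testing (finishes hour 6); integration testing (finishes hour 7). The latest of these is hour 7, so canary rollout runs hour 7 to 7 + 1 = hour 8.
Load testing cannot start until canary rollout (finishes hour 8); unit testing (finishes hour 6). The controlling bound is hour 8, so load testing finishes at 8 + 1 = hour 9.
Production deploy waits on load testing (finishes hour 9), so it starts at hour 9 and finishes at 9 + 4 = hour 13.
Post-deploy verification has to wait for production deploy (finishes hour 13); unit testing (finishes hour 6). The latest of these is hour 13, so post-deploy verification runs hour 13 to 13 + 7 = hour 20.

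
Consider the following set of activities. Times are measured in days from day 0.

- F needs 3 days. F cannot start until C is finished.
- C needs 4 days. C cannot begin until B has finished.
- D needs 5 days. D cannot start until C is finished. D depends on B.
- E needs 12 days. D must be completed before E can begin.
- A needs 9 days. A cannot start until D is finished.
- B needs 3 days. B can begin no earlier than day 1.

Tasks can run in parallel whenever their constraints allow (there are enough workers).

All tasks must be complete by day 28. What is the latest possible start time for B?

Nothing follows A; the deadline of day 28 is its only limit. It must start by 28 − 9 = day 19.
E has no dependents, so it just needs to finish by day 28. Starting by 28 − 12 = day 16 achieves that.
D feeds A (must start by day 19); E (must start by day 16). Taking the minimum, D must finish by day 16 and start by 16 − 5 = day 11.
F has no dependents, so it just needs to finish by day 28. Starting by 28 − 3 = day 25 achieves that.
For C: D (must start by day 11); F (must start by day 25). The most restrictive is day 11; with a 4-day duration, C must start by day 7.
For B: C (must start by day 7); D (must start by day 11). The most restrictive is day 7; with a 3-day duration, B must start by day 4.

4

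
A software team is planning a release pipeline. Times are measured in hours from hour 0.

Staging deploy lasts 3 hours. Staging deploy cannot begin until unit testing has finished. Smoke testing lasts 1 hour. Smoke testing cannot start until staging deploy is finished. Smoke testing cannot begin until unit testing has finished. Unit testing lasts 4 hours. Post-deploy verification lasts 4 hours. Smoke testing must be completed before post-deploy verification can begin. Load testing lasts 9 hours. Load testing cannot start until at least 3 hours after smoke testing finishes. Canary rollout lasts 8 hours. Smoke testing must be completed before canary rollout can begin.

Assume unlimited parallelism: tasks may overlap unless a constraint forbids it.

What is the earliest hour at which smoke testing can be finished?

Unit testing can start immediately at hour 0; it finishes at hour 4.
Staging deploy waits on unit testing (finishes hour 4), so it starts at hour 4 and finishes at 4 + 3 = hour 7.
Smoke testing cannot start until staging deploy (finishes hour 7); unit testing (finishes hour 4). The controlling bound is hour 7, so smoke testing finishes at 7 + 1 = hour 8.

8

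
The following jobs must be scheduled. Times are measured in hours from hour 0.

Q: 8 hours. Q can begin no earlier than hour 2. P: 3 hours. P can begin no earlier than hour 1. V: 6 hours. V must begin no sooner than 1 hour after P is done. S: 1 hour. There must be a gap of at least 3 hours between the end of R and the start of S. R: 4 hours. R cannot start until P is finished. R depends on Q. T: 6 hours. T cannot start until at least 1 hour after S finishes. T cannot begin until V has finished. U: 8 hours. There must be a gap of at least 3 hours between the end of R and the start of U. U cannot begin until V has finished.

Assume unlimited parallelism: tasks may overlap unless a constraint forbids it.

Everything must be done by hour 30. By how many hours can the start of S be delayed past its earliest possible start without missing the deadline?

5

After its own release at hour 2, Q can start at hour 2 and finishes at hour 10.
After its own release at hour 1, P can start at hour 1 and finishes at hour 4.
R cannot start until P (finishes hour 4); Q (finishes hour 10). The controlling bound is hour 10, so R finishes at 10 + 4 = hour 14.
S waits on R (finishes hour 14, plus 3-hour gap → hour 17), so it starts at hour 17 and finishes at 17 + 1 = hour 18.

Working backward from the deadline:
T has no dependents, so it just needs to finish by hour 30. Starting by 30 − 6 = hour 24 achieves that.
Since T (must start by hour 24, minus 1-hour gap → hour 23) depends on it, S must finish by hour 23. Backing off its 1-hour duration gives a latest start of hour 22.
So S can start as early as hour 17 and as late as hour 22, giving 22 − 17 = 5 hours of slack.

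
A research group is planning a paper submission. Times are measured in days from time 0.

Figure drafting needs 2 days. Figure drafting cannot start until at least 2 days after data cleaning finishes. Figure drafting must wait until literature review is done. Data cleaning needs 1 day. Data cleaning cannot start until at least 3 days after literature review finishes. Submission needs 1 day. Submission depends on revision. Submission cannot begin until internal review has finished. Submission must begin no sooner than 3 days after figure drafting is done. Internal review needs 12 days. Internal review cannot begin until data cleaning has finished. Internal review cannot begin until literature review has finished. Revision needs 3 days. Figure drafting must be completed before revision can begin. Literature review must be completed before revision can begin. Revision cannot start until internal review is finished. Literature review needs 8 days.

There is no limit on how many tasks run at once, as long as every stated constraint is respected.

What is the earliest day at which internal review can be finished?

24

Literature review has no prerequisites, so it starts at day 0 and finishes at day 8.
Data cleaning waits on literature review (finishes day 8, plus 3-day gap → day 11), so it starts at day 11 and finishes at 11 + 1 = day 12.
For internal review: data cleaning (finishes day 12); literature review (finishes day 8). Taking the maximum gives a start of day 12, and it finishes at 12 + 12 = day 24.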